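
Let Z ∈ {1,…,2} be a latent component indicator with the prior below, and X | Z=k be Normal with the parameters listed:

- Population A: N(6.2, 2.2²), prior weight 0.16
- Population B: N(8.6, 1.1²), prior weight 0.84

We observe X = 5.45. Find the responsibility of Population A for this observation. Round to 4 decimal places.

0.8443

By Bayes' theorem, P(k | x) = π_k f_k(x) / Σ_j π_j f_j(x).
Normal densities:
  f_A = 0.1711
  f_B = 0.00600925
Unnormalised posteriors:
  π_A·f_A = 0.16 × 0.1711 = 0.027376
  π_B·f_B = 0.84 × 0.00600925 = 0.00504777
Normaliser: 0.027376 + 0.00504777 = 0.0324238
So the posterior for Population A is 0.027376 / 0.0324238 ≈ 0.8443.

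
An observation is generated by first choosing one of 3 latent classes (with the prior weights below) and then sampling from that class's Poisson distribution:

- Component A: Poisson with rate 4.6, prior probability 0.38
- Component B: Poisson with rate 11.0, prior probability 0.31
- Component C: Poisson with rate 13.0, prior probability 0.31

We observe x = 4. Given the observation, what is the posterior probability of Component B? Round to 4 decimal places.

Apply Bayes' rule: the posterior for each component is proportional to its prior times its likelihood at x.
Evaluate each component's likelihood at the observed value:
  L_A = e^(−4.6)·4.6^4/4! = 0.187528
  L_B = e^(−11.0)·11.0^4/4! = 0.0101887
  L_C = e^(−13.0)·13.0^4/4! = 0.00268989
Weight by the priors:
  π_A·L_A = 0.38 × 0.187528 = 0.0712605
  π_B·L_B = 0.31 × 0.0101887 = 0.00315851
  π_C·L_C = 0.31 × 0.00268989 = 0.000833865
Marginal: 0.0712605 + 0.00315851 + 0.000833865 = 0.0752529
Responsibility of Component B: 0.00315851 / 0.0752529 ≈ 0.0420

0.0420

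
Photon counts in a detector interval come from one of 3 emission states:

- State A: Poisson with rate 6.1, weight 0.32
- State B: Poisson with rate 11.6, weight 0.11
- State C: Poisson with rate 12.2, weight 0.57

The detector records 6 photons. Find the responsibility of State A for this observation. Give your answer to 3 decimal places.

By Bayes' theorem, P(k | x) = π_k f_k(x) / Σ_j π_j f_j(x).
Evaluate each component's likelihood at the observed value:
  f_A = 0.160491
  f_B = 0.031017
  f_C = 0.0230374
Unnormalised posteriors:
  π_A·f_A = 0.32 × 0.160491 = 0.0513571
  π_B·f_B = 0.11 × 0.031017 = 0.00341187
  π_C·f_C = 0.57 × 0.0230374 = 0.0131313
Sum: 0.0513571 + 0.00341187 + 0.0131313 = 0.0679003
P(State A | the observation) = 0.0513571 / 0.0679003 ≈ 0.756

0.756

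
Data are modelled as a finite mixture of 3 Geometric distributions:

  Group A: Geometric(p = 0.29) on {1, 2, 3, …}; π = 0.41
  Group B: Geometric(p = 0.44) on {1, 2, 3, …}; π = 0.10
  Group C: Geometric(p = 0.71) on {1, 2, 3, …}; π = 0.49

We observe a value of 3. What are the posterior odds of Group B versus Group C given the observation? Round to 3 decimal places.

Posterior odds = (w_i f_i(x)) / (w_j f_j(x)); the normalising sum cancels.
Component likelihoods at x = 3:
  f_A = 0.29·(1−0.29)^2 = 0.29·0.5041 = 0.146189
  f_B = 0.44·(1−0.44)^2 = 0.44·0.3136 = 0.137984
  f_C = 0.71·(1−0.71)^2 = 0.71·0.0841 = 0.059711
Odds = (0.10/0.49) × (0.137984/0.059711) = 0.204082 × 2.31086 ≈ 0.472

0.472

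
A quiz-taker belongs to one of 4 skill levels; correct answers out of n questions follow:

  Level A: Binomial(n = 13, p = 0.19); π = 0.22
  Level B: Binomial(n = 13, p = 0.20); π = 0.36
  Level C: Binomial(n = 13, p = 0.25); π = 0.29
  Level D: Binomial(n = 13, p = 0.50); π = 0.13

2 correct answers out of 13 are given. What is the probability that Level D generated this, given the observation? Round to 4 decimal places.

The responsibility of component k is P(Z=k) f_k(x) divided by Σ_j P(Z=j) f_j(x).
Evaluate each component's likelihood at the observed value:
  p_A = 0.277292
  p_B = 0.268006
  p_C = 0.205896
  p_D = 0.00952148
Weight by the priors:
  P(Z=A)·p_A = 0.22 × 0.277292 = 0.0610042
  P(Z=B)·p_B = 0.36 × 0.268006 = 0.0964821
  P(Z=C)·p_C = 0.29 × 0.205896 = 0.0597099
  P(Z=D)·p_D = 0.13 × 0.00952148 = 0.00123779
Denominator: 0.0610042 + 0.0964821 + 0.0597099 + 0.00123779 = 0.218434
Responsibility of Level D: 0.00123779 / 0.218434 ≈ 0.0057

0.0057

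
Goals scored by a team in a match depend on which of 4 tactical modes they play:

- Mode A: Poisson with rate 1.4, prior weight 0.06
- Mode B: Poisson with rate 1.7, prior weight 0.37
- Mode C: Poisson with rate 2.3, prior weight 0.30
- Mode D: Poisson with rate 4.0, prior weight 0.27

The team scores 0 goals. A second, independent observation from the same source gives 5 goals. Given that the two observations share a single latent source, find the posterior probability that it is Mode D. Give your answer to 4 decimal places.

0.1925

Posterior ∝ prior × likelihood, so P(k | x) ∝ π_k f_k(x); normalise over all components.
Since both observations come from the same component, the likelihood for component k is f_k(x₁)·f_k(x₂).
  f_A = [0.246597] × [0.0110521] = 0.00272543
  f_B = [0.182684] × [0.0216154] = 0.00394877
  f_C = [0.100259] × [0.053775] = 0.00539142
  f_D = [0.0183156] × [0.156293] = 0.00286261
Weight by the priors:
  π_A·f_A = 0.06 × 0.00272543 = 0.000163526
  π_B·f_B = 0.37 × 0.00394877 = 0.00146105
  π_C·f_C = 0.30 × 0.00539142 = 0.00161743
  π_D·f_D = 0.27 × 0.00286261 = 0.000772906
Evidence: 0.000163526 + 0.00146105 + 0.00161743 + 0.000772906 = 0.0040149
Responsibility of Mode D: 0.000772906 / 0.0040149 ≈ 0.1925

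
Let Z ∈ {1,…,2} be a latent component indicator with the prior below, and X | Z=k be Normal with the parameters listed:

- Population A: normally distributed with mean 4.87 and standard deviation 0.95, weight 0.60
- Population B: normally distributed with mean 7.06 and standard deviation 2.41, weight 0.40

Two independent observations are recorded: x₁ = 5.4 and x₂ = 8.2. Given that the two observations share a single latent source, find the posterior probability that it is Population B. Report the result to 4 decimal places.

0.9755

P(component k | x) = P(Z=k)·f_k(x) / marginal(x), where marginal(x) = Σ_j P(Z=j)·f_j(x).
Since both observations come from the same component, the likelihood for component k is f_k(x₁)·f_k(x₂).
  f_A = [0.359418] × [0.000901834] = 0.000324136
  f_B = [0.130578] × [0.148015] = 0.0193274
Multiply by the mixture weights:
  P(Z=A)·f_A = 0.60 × 0.000324136 = 0.000194481
  P(Z=B)·f_B = 0.40 × 0.0193274 = 0.00773098
Marginal: 0.000194481 + 0.00773098 = 0.00792546
Responsibility of Population B: 0.00773098 / 0.00792546 ≈ 0.9755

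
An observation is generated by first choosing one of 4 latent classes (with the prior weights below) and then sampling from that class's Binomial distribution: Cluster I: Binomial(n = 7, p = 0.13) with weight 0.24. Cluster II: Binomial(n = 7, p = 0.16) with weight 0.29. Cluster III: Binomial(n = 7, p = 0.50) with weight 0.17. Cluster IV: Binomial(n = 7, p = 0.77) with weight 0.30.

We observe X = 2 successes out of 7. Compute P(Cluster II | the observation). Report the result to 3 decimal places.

0.473

By Bayes' theorem, P(k | x) = π_k f_k(x) / Σ_j π_j f_j(x).
Component likelihoods at x = 2 successes out of 7:
  p_I = C(7,2)·0.13^2·0.87^5 = 21·0.0169·0.498421 = 0.17689
  p_II = C(7,2)·0.16^2·0.84^5 = 21·0.0256·0.418212 = 0.224831
  p_III = C(7,2)·0.50^2·0.50^5 = 21·0.25·0.03125 = 0.164062
  p_IV = C(7,2)·0.77^2·0.23^5 = 21·0.5929·0.000643634 = 0.00801383
Weight by the priors:
  π_I·p_I = 0.24 × 0.17689 = 0.0424535
  π_II·p_II = 0.29 × 0.224831 = 0.0652009
  π_III·p_III = 0.17 × 0.164062 = 0.0278906
  π_IV·p_IV = 0.30 × 0.00801383 = 0.00240415
Evidence: 0.0424535 + 0.0652009 + 0.0278906 + 0.00240415 = 0.137949
So the posterior for Cluster II is 0.0652009 / 0.137949 ≈ 0.473.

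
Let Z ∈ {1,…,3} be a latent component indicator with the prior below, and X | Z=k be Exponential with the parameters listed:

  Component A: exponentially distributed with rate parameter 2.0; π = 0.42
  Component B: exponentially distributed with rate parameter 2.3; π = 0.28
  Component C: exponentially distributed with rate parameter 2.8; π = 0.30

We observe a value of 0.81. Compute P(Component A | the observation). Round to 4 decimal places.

P(component k | x) = π_k·f_k(x) / marginal(x), where marginal(x) = Σ_j π_j·f_j(x).
Exponential densities:
  f_A = 2.0·e^(−2.0·0.81) = 2.0·e^(−1.6200) = 0.395797
  f_B = 2.3·e^(−2.3·0.81) = 2.3·e^(−1.8630) = 0.356975
  f_C = 2.8·e^(−2.8·0.81) = 2.8·e^(−2.2680) = 0.289853
Multiply by the mixture weights:
  π_A·f_A = 0.42 × 0.395797 = 0.166235
  π_B·f_B = 0.28 × 0.356975 = 0.0999529
  π_C·f_C = 0.30 × 0.289853 = 0.086956
Marginal: 0.166235 + 0.0999529 + 0.086956 = 0.353144
So the posterior for Component A is 0.166235 / 0.353144 ≈ 0.4707.

0.4707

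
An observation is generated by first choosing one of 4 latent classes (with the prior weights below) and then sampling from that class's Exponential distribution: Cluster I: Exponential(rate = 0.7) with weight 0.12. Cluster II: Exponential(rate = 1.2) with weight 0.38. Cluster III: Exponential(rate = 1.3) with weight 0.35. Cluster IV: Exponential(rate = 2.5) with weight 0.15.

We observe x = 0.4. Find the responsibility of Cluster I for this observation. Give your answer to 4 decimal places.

Apply Bayes' rule: the posterior for each component is proportional to its prior times its likelihood at x.
Evaluate each component's likelihood at the observed value:
  p_I = 0.529049
  p_II = 0.74254
  p_III = 0.772877
  p_IV = 0.919699
Multiply by the mixture weights:
  P(Z=I)·p_I = 0.12 × 0.529049 = 0.0634858
  P(Z=II)·p_II = 0.38 × 0.74254 = 0.282165
  P(Z=III)·p_III = 0.35 × 0.772877 = 0.270507
  P(Z=IV)·p_IV = 0.15 × 0.919699 = 0.137955
Normaliser: 0.0634858 + 0.282165 + 0.270507 + 0.137955 = 0.754113
P(Cluster I | x) ≈ 0.0842

0.0842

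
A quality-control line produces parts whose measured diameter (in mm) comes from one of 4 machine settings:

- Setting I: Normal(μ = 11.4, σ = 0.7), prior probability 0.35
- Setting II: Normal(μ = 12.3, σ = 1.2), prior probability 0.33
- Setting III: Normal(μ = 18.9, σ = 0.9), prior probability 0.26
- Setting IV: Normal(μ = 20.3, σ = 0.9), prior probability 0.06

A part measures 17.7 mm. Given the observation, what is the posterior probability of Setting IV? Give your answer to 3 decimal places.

0.009

Apply Bayes' rule: the posterior for each component is proportional to its prior times its likelihood at x.
Evaluate each component's likelihood at the observed value:
  p_I = 1.46854e-18
  p_II = 1.33198e-05
  p_III = 0.182233
  p_IV = 0.00683009
Prior × likelihood for each component:
  π_I·p_I = 0.35 × 1.46854e-18 = 5.13989e-19
  π_II·p_II = 0.33 × 1.33198e-05 = 4.39553e-06
  π_III·p_III = 0.26 × 0.182233 = 0.0473807
  π_IV·p_IV = 0.06 × 0.00683009 = 0.000409805
Normaliser: 5.13989e-19 + 4.39553e-06 + 0.0473807 + 0.000409805 = 0.0477949
So the posterior for Setting IV is 0.000409805 / 0.0477949 ≈ 0.009.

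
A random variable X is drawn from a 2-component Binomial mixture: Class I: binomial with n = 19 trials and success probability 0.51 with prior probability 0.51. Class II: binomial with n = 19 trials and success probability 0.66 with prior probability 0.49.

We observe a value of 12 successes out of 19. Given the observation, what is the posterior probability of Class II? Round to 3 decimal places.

0.621

Posterior ∝ prior × likelihood, so P(k | x) ∝ π_k f_k(x); normalise over all components.
Component likelihoods at x = 12 successes out of 19:
  f_I = 0.105814
  f_II = 0.180803
Weight by the priors:
  π_I·f_I = 0.51 × 0.105814 = 0.053965
  π_II·f_II = 0.49 × 0.180803 = 0.0885937
Sum: 0.053965 + 0.0885937 = 0.142559
P(Class II | 12 successes out of 19) = 0.0885937 / 0.142559 ≈ 0.621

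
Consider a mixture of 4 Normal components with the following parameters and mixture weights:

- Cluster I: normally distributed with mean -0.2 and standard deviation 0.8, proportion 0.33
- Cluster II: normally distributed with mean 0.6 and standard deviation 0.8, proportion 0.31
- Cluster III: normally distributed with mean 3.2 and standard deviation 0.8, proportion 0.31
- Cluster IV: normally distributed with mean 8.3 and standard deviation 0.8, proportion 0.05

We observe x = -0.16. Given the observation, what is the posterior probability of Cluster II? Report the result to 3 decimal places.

P(component k | x) = π_k·f_k(x) / marginal(x), where marginal(x) = Σ_j π_j·f_j(x).
Component likelihoods at x = -0.16:
  L_I = 0.498055
  L_II = 0.317574
  L_III = 7.36788e-05
  L_IV = 2.59483e-25
Weight by the priors:
  π_I·L_I = 0.33 × 0.498055 = 0.164358
  π_II·L_II = 0.31 × 0.317574 = 0.0984479
  π_III·L_III = 0.31 × 7.36788e-05 = 2.28404e-05
  π_IV·L_IV = 0.05 × 2.59483e-25 = 1.29741e-26
Sum: 0.164358 + 0.0984479 + 2.28404e-05 + 1.29741e-26 = 0.262829
So the posterior for Cluster II is 0.0984479 / 0.262829 ≈ 0.375.

0.375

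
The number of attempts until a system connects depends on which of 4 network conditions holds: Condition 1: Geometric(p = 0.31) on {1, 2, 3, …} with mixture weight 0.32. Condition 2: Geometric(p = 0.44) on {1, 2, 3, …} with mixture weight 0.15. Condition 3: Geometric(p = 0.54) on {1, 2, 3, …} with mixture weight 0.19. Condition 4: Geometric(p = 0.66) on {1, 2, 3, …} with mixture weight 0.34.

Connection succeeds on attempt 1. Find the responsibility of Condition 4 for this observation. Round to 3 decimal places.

0.456

P(component k | x) = π_k·f_k(x) / marginal(x), where marginal(x) = Σ_j π_j·f_j(x).
Geometric probabilities:
  f_1 = 0.31·(1−0.31)^0 = 0.31·1 = 0.31
  f_2 = 0.44·(1−0.44)^0 = 0.44·1 = 0.44
  f_3 = 0.54·(1−0.54)^0 = 0.54·1 = 0.54
  f_4 = 0.66·(1−0.66)^0 = 0.66·1 = 0.66
Unnormalised posteriors:
  π_1·f_1 = 0.32 × 0.31 = 0.0992
  π_2·f_2 = 0.15 × 0.44 = 0.066
  π_3·f_3 = 0.19 × 0.54 = 0.1026
  π_4·f_4 = 0.34 × 0.66 = 0.2244
Normaliser: 0.0992 + 0.066 + 0.1026 + 0.2244 = 0.4922
P(Condition 4 | data) ≈ 0.456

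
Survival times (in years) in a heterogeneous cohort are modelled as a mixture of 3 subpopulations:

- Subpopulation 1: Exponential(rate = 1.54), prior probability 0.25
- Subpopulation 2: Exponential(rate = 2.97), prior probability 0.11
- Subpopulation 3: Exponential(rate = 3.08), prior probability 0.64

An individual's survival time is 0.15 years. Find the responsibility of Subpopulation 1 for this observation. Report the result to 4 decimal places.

Posterior ∝ prior × likelihood, so P(k | x) ∝ w_k f_k(x); normalise over all components.
Evaluate each component's likelihood at the observed value:
  f_1 = 1.22236
  f_2 = 1.9023
  f_3 = 1.94047
Unnormalised posteriors:
  w_1·f_1 = 0.25 × 1.22236 = 0.30559
  w_2·f_2 = 0.11 × 1.9023 = 0.209253
  w_3·f_3 = 0.64 × 1.94047 = 1.2419
Sum: 0.30559 + 0.209253 + 1.2419 = 1.75674
Responsibility of Subpopulation 1: 0.30559 / 1.75674 ≈ 0.1740

0.1740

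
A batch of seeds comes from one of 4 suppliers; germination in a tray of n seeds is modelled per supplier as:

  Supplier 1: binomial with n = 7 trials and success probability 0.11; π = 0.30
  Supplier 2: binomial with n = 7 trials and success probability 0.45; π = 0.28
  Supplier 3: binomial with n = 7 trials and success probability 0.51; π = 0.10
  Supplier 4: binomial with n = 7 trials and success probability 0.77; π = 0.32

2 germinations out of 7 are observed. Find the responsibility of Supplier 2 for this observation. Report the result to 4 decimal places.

Apply Bayes' rule: the posterior for each component is proportional to its prior times its likelihood at x.
Component likelihoods at x = 2 germinations out of 7:
  L_1 = C(7,2)·0.11^2·0.89^5 = 21·0.0121·0.558406 = 0.141891
  L_2 = C(7,2)·0.45^2·0.55^5 = 21·0.2025·0.0503284 = 0.214022
  L_3 = C(7,2)·0.51^2·0.49^5 = 21·0.2601·0.0282475 = 0.154291
  L_4 = C(7,2)·0.77^2·0.23^5 = 21·0.5929·0.000643634 = 0.00801383
Weight by the priors:
  P(Z=1)·L_1 = 0.30 × 0.141891 = 0.0425673
  P(Z=2)·L_2 = 0.28 × 0.214022 = 0.0599261
  P(Z=3)·L_3 = 0.10 × 0.154291 = 0.0154291
  P(Z=4)·L_4 = 0.32 × 0.00801383 = 0.00256442
Sum: 0.0425673 + 0.0599261 + 0.0154291 + 0.00256442 = 0.120487
P(Supplier 2 | 2 germinations out of 7) ≈ 0.4974

0.4974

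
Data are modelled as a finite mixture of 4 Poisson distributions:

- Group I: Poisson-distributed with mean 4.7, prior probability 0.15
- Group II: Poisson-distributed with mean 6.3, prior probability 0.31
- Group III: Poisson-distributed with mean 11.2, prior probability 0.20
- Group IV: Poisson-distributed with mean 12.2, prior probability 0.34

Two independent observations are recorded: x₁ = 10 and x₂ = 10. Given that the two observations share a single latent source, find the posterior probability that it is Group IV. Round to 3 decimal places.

By Bayes' theorem, P(k | x) = P(Z=k) f_k(x) / Σ_j P(Z=j) f_j(x).
Since both observations come from the same component, the likelihood for component k is f_k(x₁)·f_k(x₂).
  p_I = [0.0131835] × [0.0131835] = 0.000173805
  p_II = [0.0498411] × [0.0498411] = 0.00248413
  p_III = [0.117036] × [0.117036] = 0.0136974
  p_IV = [0.101261] × [0.101261] = 0.0102538
Weight by the priors:
  P(Z=I)·p_I = 0.15 × 0.000173805 = 2.60708e-05
  P(Z=II)·p_II = 0.31 × 0.00248413 = 0.000770081
  P(Z=III)·p_III = 0.20 × 0.0136974 = 0.00273948
  P(Z=IV)·p_IV = 0.34 × 0.0102538 = 0.00348629
Sum: 2.60708e-05 + 0.000770081 + 0.00273948 + 0.00348629 = 0.00702193
P(Group IV | x) ≈ 0.496

0.496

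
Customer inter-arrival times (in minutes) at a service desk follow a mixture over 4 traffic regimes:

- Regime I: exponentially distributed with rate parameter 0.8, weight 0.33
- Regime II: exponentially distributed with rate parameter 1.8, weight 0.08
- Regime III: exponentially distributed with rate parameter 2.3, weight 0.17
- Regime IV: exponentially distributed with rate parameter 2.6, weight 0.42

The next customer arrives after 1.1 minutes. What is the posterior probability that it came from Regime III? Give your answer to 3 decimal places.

Posterior ∝ prior × likelihood, so P(k | x) ∝ π_k f_k(x); normalise over all components.
Evaluate each component's likelihood at the observed value:
  f_I = 0.8·e^(−0.8·1.1) = 0.8·e^(−0.8800) = 0.331826
  f_II = 1.8·e^(−1.8·1.1) = 1.8·e^(−1.9800) = 0.248525
  f_III = 2.3·e^(−2.3·1.1) = 2.3·e^(−2.5300) = 0.183216
  f_IV = 2.6·e^(−2.6·1.1) = 2.6·e^(−2.8600) = 0.148899
Prior × likelihood for each component:
  π_I·f_I = 0.33 × 0.331826 = 0.109503
  π_II·f_II = 0.08 × 0.248525 = 0.019882
  π_III·f_III = 0.17 × 0.183216 = 0.0311467
  π_IV·f_IV = 0.42 × 0.148899 = 0.0625375
Denominator: 0.109503 + 0.019882 + 0.0311467 + 0.0625375 = 0.223069
P(Regime III | x) = 0.0311467 / 0.223069 ≈ 0.140

0.140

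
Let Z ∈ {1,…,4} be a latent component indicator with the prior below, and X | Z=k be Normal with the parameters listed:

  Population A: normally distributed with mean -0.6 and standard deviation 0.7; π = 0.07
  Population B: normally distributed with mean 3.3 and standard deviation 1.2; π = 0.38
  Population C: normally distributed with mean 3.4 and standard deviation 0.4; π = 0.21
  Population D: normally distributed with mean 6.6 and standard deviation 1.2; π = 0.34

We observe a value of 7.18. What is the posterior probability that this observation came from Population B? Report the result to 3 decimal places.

0.007

Posterior ∝ prior × likelihood, so P(k | x) ∝ P(Z=k) f_k(x); normalise over all components.
Normal densities:
  f_A = (1/(0.7·√(2π)))·exp(−(7.18−-0.6)²/(2·0.7²)) = 0.569918·exp(-61.76367) = 8.5544e-28
  f_B = (1/(1.2·√(2π)))·exp(−(7.18−3.3)²/(2·1.2²)) = 0.332452·exp(-5.22722) = 0.00178474
  f_C = (1/(0.4·√(2π)))·exp(−(7.18−3.4)²/(2·0.4²)) = 0.997356·exp(-44.65125) = 4.0463e-20
  f_D = (1/(1.2·√(2π)))·exp(−(7.18−6.6)²/(2·1.2²)) = 0.332452·exp(-0.11681) = 0.295802
Prior × likelihood for each component:
  P(Z=A)·f_A = 0.07 × 8.5544e-28 = 5.98808e-29
  P(Z=B)·f_B = 0.38 × 0.00178474 = 0.000678201
  P(Z=C)·f_C = 0.21 × 4.0463e-20 = 8.49724e-21
  P(Z=D)·f_D = 0.34 × 0.295802 = 0.100573
Normaliser: 5.98808e-29 + 0.000678201 + 8.49724e-21 + 0.100573 = 0.101251
So the posterior for Population B is 0.000678201 / 0.101251 ≈ 0.007.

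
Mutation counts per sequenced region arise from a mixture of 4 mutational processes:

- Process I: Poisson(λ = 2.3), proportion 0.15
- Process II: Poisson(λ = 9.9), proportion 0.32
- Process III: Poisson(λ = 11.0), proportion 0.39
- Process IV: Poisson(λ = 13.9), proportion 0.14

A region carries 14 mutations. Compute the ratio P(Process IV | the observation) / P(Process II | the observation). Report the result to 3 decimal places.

Posterior odds = (π_i f_i(x)) / (π_j f_j(x)); the normalising sum cancels.
Evaluate each component's likelihood at the observed value:
  p_I = e^(−2.3)·2.3^14/14! = 1.33323e-07
  p_II = e^(−9.9)·9.9^14/14! = 0.0499999
  p_III = e^(−11.0)·11.0^14/14! = 0.0727528
  p_IV = e^(−13.9)·13.9^14/14! = 0.105951
Posterior odds = (π_IV·p_IV) / (π_II·p_II) = (0.14·0.105951) / (0.32·0.0499999) = 0.0148332 / 0.016 ≈ 0.927

0.927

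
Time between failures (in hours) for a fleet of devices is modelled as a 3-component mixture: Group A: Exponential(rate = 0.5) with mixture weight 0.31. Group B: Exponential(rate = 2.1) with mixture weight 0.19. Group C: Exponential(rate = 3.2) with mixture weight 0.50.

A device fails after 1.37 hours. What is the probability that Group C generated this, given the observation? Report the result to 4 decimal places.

Apply Bayes' rule: the posterior for each component is proportional to its prior times its likelihood at x.
Component likelihoods at x = 1.37 hours:
  p_A = 0.5·e^(−0.5·1.37) = 0.5·e^(−0.6850) = 0.252045
  p_B = 2.1·e^(−2.1·1.37) = 2.1·e^(−2.8770) = 0.118237
  p_C = 3.2·e^(−3.2·1.37) = 3.2·e^(−4.3840) = 0.0399211
Prior × likelihood for each component:
  π_A·p_A = 0.31 × 0.252045 = 0.078134
  π_B·p_B = 0.19 × 0.118237 = 0.0224651
  π_C·p_C = 0.50 × 0.0399211 = 0.0199606
Normaliser: 0.078134 + 0.0224651 + 0.0199606 = 0.12056
P(Group C | 1.37 hours) ≈ 0.1656

0.1656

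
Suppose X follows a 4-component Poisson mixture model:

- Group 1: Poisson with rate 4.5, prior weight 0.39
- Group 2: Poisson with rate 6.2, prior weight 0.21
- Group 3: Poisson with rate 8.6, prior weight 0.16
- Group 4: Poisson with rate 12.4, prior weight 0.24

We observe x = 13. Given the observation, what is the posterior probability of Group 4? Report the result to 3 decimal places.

0.759

Apply Bayes' rule: the posterior for each component is proportional to its prior times its likelihood at x.
Component likelihoods at x = 13:
  p_1 = 0.00055355
  p_2 = 0.00651907
  p_3 = 0.0416166
  p_4 = 0.10838
Prior × likelihood for each component:
  w_1·p_1 = 0.39 × 0.00055355 = 0.000215885
  w_2·p_2 = 0.21 × 0.00651907 = 0.00136901
  w_3·p_3 = 0.16 × 0.0416166 = 0.00665866
  w_4·p_4 = 0.24 × 0.10838 = 0.0260113
Marginal: 0.000215885 + 0.00136901 + 0.00665866 + 0.0260113 = 0.0342548
P(Group 4 | x) = 0.0260113 / 0.0342548 ≈ 0.759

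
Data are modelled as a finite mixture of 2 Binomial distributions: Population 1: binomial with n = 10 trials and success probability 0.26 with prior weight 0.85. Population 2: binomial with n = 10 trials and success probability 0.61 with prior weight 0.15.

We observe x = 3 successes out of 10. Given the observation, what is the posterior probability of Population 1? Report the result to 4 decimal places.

P(component k | x) = P(Z=k)·f_k(x) / marginal(x), where marginal(x) = Σ_j P(Z=j)·f_j(x).
Evaluate each component's likelihood at the observed value:
  L_1 = C(10,3)·0.26^3·0.74^7 = 120·0.017576·0.121513 = 0.256285
  L_2 = C(10,3)·0.61^3·0.39^7 = 120·0.226981·0.00137231 = 0.0373786
Multiply by the mixture weights:
  P(Z=1)·L_1 = 0.85 × 0.256285 = 0.217842
  P(Z=2)·L_2 = 0.15 × 0.0373786 = 0.00560679
Marginal: 0.217842 + 0.00560679 = 0.223449
P(Population 1 | 3 successes out of 10) = 0.217842 / 0.223449 ≈ 0.9749

0.9749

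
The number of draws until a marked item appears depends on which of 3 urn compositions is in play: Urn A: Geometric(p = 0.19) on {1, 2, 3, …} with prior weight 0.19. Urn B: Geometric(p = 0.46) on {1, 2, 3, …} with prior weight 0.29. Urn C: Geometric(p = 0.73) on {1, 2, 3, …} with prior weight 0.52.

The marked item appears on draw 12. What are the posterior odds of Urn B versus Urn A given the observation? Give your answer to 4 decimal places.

0.0427

Posterior odds = (π_i f_i(x)) / (π_j f_j(x)); the normalising sum cancels.
Component likelihoods at x = 12:
  L_A = 0.0187106
  L_B = 0.000523708
  L_C = 4.05811e-07
Odds = (0.29/0.19) × (0.000523708/0.0187106) = 1.52632 × 0.0279898 ≈ 0.0427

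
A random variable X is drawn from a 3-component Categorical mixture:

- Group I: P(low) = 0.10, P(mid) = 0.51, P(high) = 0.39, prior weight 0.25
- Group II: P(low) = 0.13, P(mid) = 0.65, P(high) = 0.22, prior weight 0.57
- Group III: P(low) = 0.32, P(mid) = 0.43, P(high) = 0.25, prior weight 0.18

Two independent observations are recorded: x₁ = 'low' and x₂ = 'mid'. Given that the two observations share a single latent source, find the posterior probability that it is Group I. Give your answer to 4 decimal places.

Posterior ∝ prior × likelihood, so P(k | x) ∝ π_k f_k(x); normalise over all components.
Since both observations come from the same component, the likelihood for component k is f_k(x₁)·f_k(x₂).
  f_I = [P(low | comp) = 0.10] × [0.51] = 0.051
  f_II = [P(low | comp) = 0.13] × [0.65] = 0.0845
  f_III = [P(low | comp) = 0.32] × [0.43] = 0.1376
Unnormalised posteriors:
  π_I·f_I = 0.25 × 0.051 = 0.01275
  π_II·f_II = 0.57 × 0.0845 = 0.048165
  π_III·f_III = 0.18 × 0.1376 = 0.024768
Normaliser: 0.01275 + 0.048165 + 0.024768 = 0.085683
So the posterior for Group I is 0.01275 / 0.085683 ≈ 0.1488.

0.1488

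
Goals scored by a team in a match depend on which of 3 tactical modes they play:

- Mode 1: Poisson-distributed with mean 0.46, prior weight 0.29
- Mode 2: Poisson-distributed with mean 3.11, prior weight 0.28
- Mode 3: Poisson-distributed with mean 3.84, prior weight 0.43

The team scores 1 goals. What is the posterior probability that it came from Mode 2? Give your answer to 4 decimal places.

0.2450

Apply Bayes' rule: the posterior for each component is proportional to its prior times its likelihood at x.
Evaluate each component's likelihood at the observed value:
  p_1 = 0.29039
  p_2 = 0.138709
  p_3 = 0.0825354
Unnormalised posteriors:
  π_1·p_1 = 0.29 × 0.29039 = 0.0842132
  π_2·p_2 = 0.28 × 0.138709 = 0.0388385
  π_3·p_3 = 0.43 × 0.0825354 = 0.0354902
Marginal: 0.0842132 + 0.0388385 + 0.0354902 = 0.158542
P(Mode 2 | 1 goals) ≈ 0.2450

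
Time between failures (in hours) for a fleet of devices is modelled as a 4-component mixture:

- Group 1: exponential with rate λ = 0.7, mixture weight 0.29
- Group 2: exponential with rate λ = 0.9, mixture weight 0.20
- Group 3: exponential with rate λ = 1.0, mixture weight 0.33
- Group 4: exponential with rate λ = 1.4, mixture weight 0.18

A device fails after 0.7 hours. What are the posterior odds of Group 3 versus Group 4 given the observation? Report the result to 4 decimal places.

1.7327

Posterior odds = (w_i f_i(x)) / (w_j f_j(x)); the normalising sum cancels.
Component likelihoods at x = 0.7 hours:
  L_1 = 0.7·e^(−0.7·0.7) = 0.7·e^(−0.4900) = 0.428838
  L_2 = 0.9·e^(−0.9·0.7) = 0.9·e^(−0.6300) = 0.479333
  L_3 = 1.0·e^(−1.0·0.7) = 1.0·e^(−0.7000) = 0.496585
  L_4 = 1.4·e^(−1.4·0.7) = 1.4·e^(−0.9800) = 0.525436
0.163873 / 0.0945784 ≈ 1.7327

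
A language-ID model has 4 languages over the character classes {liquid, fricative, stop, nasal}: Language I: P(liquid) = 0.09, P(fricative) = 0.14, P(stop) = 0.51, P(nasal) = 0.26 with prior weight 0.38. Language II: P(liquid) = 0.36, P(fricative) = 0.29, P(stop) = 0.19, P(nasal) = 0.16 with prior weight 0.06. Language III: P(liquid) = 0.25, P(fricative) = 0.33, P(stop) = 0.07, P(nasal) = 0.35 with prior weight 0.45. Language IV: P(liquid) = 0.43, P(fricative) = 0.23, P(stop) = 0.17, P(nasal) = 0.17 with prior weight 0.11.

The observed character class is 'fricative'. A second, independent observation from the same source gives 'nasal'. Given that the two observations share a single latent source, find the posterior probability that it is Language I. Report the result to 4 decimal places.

By Bayes' theorem, P(k | x) = π_k f_k(x) / Σ_j π_j f_j(x).
Since both observations come from the same component, the likelihood for component k is f_k(x₁)·f_k(x₂).
  f_I = [0.14] × [0.26] = 0.0364
  f_II = [0.29] × [0.16] = 0.0464
  f_III = [0.33] × [0.35] = 0.1155
  f_IV = [0.23] × [0.17] = 0.0391
Multiply by the mixture weights:
  π_I·f_I = 0.38 × 0.0364 = 0.013832
  π_II·f_II = 0.06 × 0.0464 = 0.002784
  π_III·f_III = 0.45 × 0.1155 = 0.051975
  π_IV·f_IV = 0.11 × 0.0391 = 0.004301
Sum: 0.013832 + 0.002784 + 0.051975 + 0.004301 = 0.072892
Responsibility of Language I: 0.013832 / 0.072892 ≈ 0.1898

0.1898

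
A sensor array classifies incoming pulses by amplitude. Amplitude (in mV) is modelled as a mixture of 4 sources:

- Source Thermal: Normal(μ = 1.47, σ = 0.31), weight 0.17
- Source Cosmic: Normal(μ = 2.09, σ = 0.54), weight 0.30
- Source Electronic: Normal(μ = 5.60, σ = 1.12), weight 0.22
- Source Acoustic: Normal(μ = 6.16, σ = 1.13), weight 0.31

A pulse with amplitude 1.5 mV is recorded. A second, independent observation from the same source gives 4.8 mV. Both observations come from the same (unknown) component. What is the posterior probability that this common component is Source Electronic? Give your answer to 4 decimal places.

0.8664

By Bayes' theorem, P(k | x) = P(Z=k) f_k(x) / Σ_j P(Z=j) f_j(x).
Since both observations come from the same component, the likelihood for component k is f_k(x₁)·f_k(x₂).
  L_Thermal = [1.2809] × [1.13007e-25] = 1.44751e-25
  L_Cosmic = [0.406719] × [2.50928e-06] = 1.02057e-06
  L_Electronic = [0.000438267] × [0.275996] = 0.00012096
  L_Acoustic = [7.16007e-05] × [0.171117] = 1.22521e-05
Multiply by the mixture weights:
  P(Z=Thermal)·L_Thermal = 0.17 × 1.44751e-25 = 2.46077e-26
  P(Z=Cosmic)·L_Cosmic = 0.30 × 1.02057e-06 = 3.06171e-07
  P(Z=Electronic)·L_Electronic = 0.22 × 0.00012096 = 2.66112e-05
  P(Z=Acoustic)·L_Acoustic = 0.31 × 1.22521e-05 = 3.79814e-06
Marginal: 2.46077e-26 + 3.06171e-07 + 2.66112e-05 + 3.79814e-06 = 3.07155e-05
So the posterior for Source Electronic is 2.66112e-05 / 3.07155e-05 ≈ 0.8664.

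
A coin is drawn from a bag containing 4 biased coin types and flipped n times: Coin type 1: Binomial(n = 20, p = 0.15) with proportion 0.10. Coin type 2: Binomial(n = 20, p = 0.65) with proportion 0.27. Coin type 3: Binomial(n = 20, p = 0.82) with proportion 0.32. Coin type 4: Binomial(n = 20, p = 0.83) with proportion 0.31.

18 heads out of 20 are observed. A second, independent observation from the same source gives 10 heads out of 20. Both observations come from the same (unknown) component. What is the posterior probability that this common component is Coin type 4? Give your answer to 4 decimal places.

0.1275

By Bayes' theorem, P(k | x) = w_k f_k(x) / Σ_j w_j f_j(x).
Since both observations come from the same component, the likelihood for component k is f_k(x₁)·f_k(x₂).
  L_1 = [C(20,18)·0.15^18·0.85^2 = 190·1.47789e-15·0.7225 = 2.02878e-13] × [0.000209749] = 4.25534e-17
  L_2 = [C(20,18)·0.65^18·0.35^2 = 190·0.000428983·0.1225 = 0.00998459] × [0.068614] = 0.000685082
  L_3 = [C(20,18)·0.82^18·0.18^2 = 190·0.0280963·0.0324 = 0.172961] × [0.000906697] = 0.000156823
  L_4 = [C(20,18)·0.83^18·0.17^2 = 190·0.0349467·0.0289 = 0.191892] × [0.000577921] = 0.000110899
Prior × likelihood for each component:
  w_1·L_1 = 0.10 × 4.25534e-17 = 4.25534e-18
  w_2·L_2 = 0.27 × 0.000685082 = 0.000184972
  w_3·L_3 = 0.32 × 0.000156823 = 5.01834e-05
  w_4·L_4 = 0.31 × 0.000110899 = 3.43785e-05
Marginal: 4.25534e-18 + 0.000184972 + 5.01834e-05 + 3.43785e-05 = 0.000269534
P(Coin type 4 | x₁, x₂) ≈ 0.1275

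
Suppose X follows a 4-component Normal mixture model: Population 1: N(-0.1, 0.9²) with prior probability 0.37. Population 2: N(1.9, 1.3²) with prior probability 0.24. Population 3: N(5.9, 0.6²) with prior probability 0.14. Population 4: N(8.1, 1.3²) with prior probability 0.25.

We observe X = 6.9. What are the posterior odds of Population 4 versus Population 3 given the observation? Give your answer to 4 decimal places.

Posterior odds = (w_i f_i(x)) / (w_j f_j(x)); the normalising sum cancels.
Component likelihoods at x = 6.9:
  f_1 = (1/(0.9·√(2π)))·exp(−(6.9−-0.1)²/(2·0.9²)) = 0.443269·exp(-30.24691) = 3.24041e-14
  f_2 = (1/(1.3·√(2π)))·exp(−(6.9−1.9)²/(2·1.3²)) = 0.306879·exp(-7.39645) = 0.000188248
  f_3 = (1/(0.6·√(2π)))·exp(−(6.9−5.9)²/(2·0.6²)) = 0.664904·exp(-1.38889) = 0.165795
  f_4 = (1/(1.3·√(2π)))·exp(−(6.9−8.1)²/(2·1.3²)) = 0.306879·exp(-0.42604) = 0.20042
0.0501051 / 0.0232113 ≈ 2.1586

2.1586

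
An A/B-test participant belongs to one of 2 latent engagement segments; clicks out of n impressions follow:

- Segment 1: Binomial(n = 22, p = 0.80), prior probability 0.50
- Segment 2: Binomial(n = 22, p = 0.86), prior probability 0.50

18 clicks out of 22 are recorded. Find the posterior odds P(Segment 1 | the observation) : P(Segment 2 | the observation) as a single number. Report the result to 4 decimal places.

1.1331

Only the two components matter; the odds are (w_i f_i(x)) / (w_j f_j(x)).
Component likelihoods at x = 18 clicks out of 22:
  p_1 = 0.210841
  p_2 = 0.18608
0.10542 / 0.0930398 ≈ 1.1331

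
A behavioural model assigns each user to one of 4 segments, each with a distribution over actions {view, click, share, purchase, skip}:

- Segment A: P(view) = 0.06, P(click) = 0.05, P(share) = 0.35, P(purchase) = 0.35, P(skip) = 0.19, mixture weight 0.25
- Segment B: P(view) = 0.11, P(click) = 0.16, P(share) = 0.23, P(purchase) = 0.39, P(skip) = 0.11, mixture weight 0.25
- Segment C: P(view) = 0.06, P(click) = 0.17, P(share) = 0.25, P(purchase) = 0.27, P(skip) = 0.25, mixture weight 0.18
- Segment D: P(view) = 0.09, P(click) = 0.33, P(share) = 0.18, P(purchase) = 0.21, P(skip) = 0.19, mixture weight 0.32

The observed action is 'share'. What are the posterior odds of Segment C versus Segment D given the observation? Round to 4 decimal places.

Posterior odds = (π_i f_i(x)) / (π_j f_j(x)); the normalising sum cancels.
Evaluate each component's likelihood at the observed value:
  f_A = P(share | comp) = 0.35
  f_B = P(share | comp) = 0.23
  f_C = P(share | comp) = 0.25
  f_D = P(share | comp) = 0.18
0.045 / 0.0576 ≈ 0.7812

0.7812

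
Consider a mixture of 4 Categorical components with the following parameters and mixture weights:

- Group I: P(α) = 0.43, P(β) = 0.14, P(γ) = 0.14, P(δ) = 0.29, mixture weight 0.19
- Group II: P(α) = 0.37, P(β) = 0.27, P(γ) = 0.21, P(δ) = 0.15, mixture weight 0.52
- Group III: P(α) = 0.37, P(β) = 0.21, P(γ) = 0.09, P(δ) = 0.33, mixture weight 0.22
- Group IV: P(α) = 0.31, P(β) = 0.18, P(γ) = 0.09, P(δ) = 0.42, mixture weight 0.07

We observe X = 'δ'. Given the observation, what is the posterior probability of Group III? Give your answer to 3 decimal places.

The responsibility of component k is P(Z=k) f_k(x) divided by Σ_j P(Z=j) f_j(x).
Evaluate each component's likelihood at the observed value:
  L_I = P(δ | comp) = 0.29
  L_II = P(δ | comp) = 0.15
  L_III = P(δ | comp) = 0.33
  L_IV = P(δ | comp) = 0.42
Weight by the priors:
  P(Z=I)·L_I = 0.19 × 0.29 = 0.0551
  P(Z=II)·L_II = 0.52 × 0.15 = 0.078
  P(Z=III)·L_III = 0.22 × 0.33 = 0.0726
  P(Z=IV)·L_IV = 0.07 × 0.42 = 0.0294
Marginal: 0.0551 + 0.078 + 0.0726 + 0.0294 = 0.2351
P(Group III | x) ≈ 0.309

0.309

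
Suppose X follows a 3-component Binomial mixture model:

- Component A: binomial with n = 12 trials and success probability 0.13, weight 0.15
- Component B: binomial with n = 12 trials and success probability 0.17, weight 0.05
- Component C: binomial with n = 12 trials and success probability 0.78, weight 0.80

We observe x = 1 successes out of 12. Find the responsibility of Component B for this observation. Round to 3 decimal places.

0.206

Apply Bayes' rule: the posterior for each component is proportional to its prior times its likelihood at x.
Binomial probabilities:
  p_A = 0.33716
  p_B = 0.262718
  p_C = 5.46922e-07
Unnormalised posteriors:
  π_A·p_A = 0.15 × 0.33716 = 0.050574
  π_B·p_B = 0.05 × 0.262718 = 0.0131359
  π_C·p_C = 0.80 × 5.46922e-07 = 4.37538e-07
Sum: 0.050574 + 0.0131359 + 4.37538e-07 = 0.0637104
P(Component B | data) ≈ 0.206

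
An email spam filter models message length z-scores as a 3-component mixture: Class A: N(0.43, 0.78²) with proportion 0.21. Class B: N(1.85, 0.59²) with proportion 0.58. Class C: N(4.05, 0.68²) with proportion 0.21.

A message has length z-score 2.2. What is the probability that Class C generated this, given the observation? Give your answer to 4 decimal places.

Apply Bayes' rule: the posterior for each component is proportional to its prior times its likelihood at x.
Component likelihoods at x = 2.2:
  L_A = (1/(0.78·√(2π)))·exp(−(2.2−0.43)²/(2·0.78²)) = 0.511464·exp(-2.57470) = 0.0389615
  L_B = (1/(0.59·√(2π)))·exp(−(2.2−1.85)²/(2·0.59²)) = 0.676173·exp(-0.17596) = 0.567077
  L_C = (1/(0.68·√(2π)))·exp(−(2.2−4.05)²/(2·0.68²)) = 0.586680·exp(-3.70080) = 0.0144932
Multiply by the mixture weights:
  π_A·L_A = 0.21 × 0.0389615 = 0.00818191
  π_B·L_B = 0.58 × 0.567077 = 0.328904
  π_C·L_C = 0.21 × 0.0144932 = 0.00304357
Evidence: 0.00818191 + 0.328904 + 0.00304357 = 0.34013
Responsibility of Class C: 0.00304357 / 0.34013 ≈ 0.0089

0.0089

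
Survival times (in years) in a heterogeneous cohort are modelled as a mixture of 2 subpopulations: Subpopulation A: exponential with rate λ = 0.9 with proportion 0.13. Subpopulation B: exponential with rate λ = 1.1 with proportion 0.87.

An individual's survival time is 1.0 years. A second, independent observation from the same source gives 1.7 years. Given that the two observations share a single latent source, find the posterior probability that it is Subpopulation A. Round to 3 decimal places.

0.147

Apply Bayes' rule: the posterior for each component is proportional to its prior times its likelihood at x.
Since both observations come from the same component, the likelihood for component k is f_k(x₁)·f_k(x₂).
  p_A = [0.9·e^(−0.9·1.0) = 0.9·e^(−0.9000) = 0.365913] × [0.194882] = 0.0713098
  p_B = [1.1·e^(−1.1·1.0) = 1.1·e^(−1.1000) = 0.366158] × [0.169536] = 0.062077
Unnormalised posteriors:
  P(Z=A)·p_A = 0.13 × 0.0713098 = 0.00927028
  P(Z=B)·p_B = 0.87 × 0.062077 = 0.054007
Marginal: 0.00927028 + 0.054007 = 0.0632773
P(Subpopulation A | x) = 0.00927028 / 0.0632773 ≈ 0.147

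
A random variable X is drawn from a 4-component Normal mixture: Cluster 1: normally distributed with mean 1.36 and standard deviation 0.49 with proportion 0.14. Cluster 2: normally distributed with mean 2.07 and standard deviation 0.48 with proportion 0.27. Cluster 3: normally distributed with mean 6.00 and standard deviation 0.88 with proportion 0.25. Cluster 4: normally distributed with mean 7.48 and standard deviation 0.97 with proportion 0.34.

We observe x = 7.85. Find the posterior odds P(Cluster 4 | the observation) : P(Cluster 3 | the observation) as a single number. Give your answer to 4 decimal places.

The posterior odds equal the prior odds times the likelihood ratio: (π_i/π_j)·(f_i(x)/f_j(x)).
Evaluate each component's likelihood at the observed value:
  f_1 = 6.5638e-39
  f_2 = 2.70983e-32
  f_3 = 0.0497433
  f_4 = 0.382423
Odds = (0.34/0.25) × (0.382423/0.0497433) = 1.36 × 7.68793 ≈ 10.4556

10.4556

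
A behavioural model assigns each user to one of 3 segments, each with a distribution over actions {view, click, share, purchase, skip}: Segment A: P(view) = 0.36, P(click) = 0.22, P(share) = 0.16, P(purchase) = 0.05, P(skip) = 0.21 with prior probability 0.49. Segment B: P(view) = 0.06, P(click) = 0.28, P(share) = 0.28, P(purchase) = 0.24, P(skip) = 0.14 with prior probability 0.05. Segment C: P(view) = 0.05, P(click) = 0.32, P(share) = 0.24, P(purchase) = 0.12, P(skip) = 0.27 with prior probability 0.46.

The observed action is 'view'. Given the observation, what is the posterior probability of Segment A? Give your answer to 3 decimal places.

0.872

P(component k | x) = π_k·f_k(x) / marginal(x), where marginal(x) = Σ_j π_j·f_j(x).
Categorical probabilities:
  f_A = 0.36
  f_B = 0.06
  f_C = 0.05
Unnormalised posteriors:
  π_A·f_A = 0.49 × 0.36 = 0.1764
  π_B·f_B = 0.05 × 0.06 = 0.003
  π_C·f_C = 0.46 × 0.05 = 0.023
Denominator: 0.1764 + 0.003 + 0.023 = 0.2024
Responsibility of Segment A: 0.1764 / 0.2024 ≈ 0.872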